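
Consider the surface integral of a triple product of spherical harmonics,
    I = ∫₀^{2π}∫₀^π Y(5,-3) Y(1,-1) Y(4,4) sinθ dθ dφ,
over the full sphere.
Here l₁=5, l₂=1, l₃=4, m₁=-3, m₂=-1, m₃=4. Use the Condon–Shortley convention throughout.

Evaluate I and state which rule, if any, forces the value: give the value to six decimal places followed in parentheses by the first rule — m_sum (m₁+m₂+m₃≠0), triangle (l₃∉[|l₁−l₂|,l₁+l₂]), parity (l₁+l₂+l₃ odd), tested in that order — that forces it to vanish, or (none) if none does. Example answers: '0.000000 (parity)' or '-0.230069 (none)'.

-0.049106 (none)

Checks pass: Σm=0; 10 even; l₃=4∈[4,6].
(2·5+1)(2·1+1)(2·4+1) = 297
Δ: 2! 8! 0! / 11! → 1/495
sum: t=1:−1/576 = -1/576
3j²(5 1 4; 0 0 0) = Δ·Π!·Σ² = 5/99  (sign -1)
sum: t=0:+1/80640 = 1/80640
3j²(5 1 4; -3 -1 4) = Δ·Π!·Σ² = 1/495  (sign +1)
combine: 4πI² = 297·5/99·1/495 = 1/33
take √, sign -1: I = -0.04910640
No selection rule forces the value: the integral is nonzero (none).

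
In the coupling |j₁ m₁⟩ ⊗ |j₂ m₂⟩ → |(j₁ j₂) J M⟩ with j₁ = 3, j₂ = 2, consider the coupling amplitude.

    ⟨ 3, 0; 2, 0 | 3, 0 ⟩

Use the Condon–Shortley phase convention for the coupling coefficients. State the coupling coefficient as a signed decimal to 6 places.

j₁+j₂−J=2  J+j₁−j₂=4  J−j₁+j₂=2  j₁+j₂+J+1=9
(j₁±m₁, j₂±m₂, J±M) = (3,3,2,2,3,3)
P² = 48/5
sum k=0..2:
  [0] +1/24 = 1/24
  [1] −1/4 = -1/4
  [2] +1/24 = 1/24
S = -1/6
C² = P²·S² = 4/15 ; C = -0.516398

-0.516398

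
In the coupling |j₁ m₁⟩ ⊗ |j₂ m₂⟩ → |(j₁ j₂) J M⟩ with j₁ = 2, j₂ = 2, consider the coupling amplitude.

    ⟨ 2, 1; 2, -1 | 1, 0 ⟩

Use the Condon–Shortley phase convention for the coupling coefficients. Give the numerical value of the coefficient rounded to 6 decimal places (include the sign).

j₁+j₂−J=3  J+j₁−j₂=1  J−j₁+j₂=1  j₁+j₂+J+1=6
(j₁±m₁, j₂±m₂, J±M) = (3,1,1,3,1,1)
P² = 9/10
sum k=0..1:
  [0] +1/6 = 1/6
  [1] −1/2 = -1/2
S = -1/3
C² = P²·S² = 1/10 ; C = -0.316228

−√(1/10) ≈ -0.316228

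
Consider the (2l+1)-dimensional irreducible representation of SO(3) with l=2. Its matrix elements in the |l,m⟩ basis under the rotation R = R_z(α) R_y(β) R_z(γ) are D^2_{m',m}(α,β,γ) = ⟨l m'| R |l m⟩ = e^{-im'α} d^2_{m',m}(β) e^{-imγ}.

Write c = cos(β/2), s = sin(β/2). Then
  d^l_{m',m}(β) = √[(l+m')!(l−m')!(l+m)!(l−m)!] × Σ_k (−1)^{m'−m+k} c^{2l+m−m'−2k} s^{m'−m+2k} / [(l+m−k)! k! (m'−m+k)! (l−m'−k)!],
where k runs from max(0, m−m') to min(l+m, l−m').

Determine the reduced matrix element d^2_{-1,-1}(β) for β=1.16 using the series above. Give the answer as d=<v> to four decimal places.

d^2_{-1,-1}(β=1.1600) via the finite sum:
c=cos(1.160000/2)=0.836463, s=sin(1.160000/2)=0.548024; N=√[1·6·1·6]=6.000000
k∈{0,1} keeps every argument non-negative
  k=0: (−1)^0·6.0000/(6)·0.8365^4·0.5480^0 = +0.489538
  k=1: (−1)^1·6.0000/(2)·0.8365^2·0.5480^2 = -0.630396
d^2_{-1,-1}(1.1600) = +0.489538 -0.630396 = -0.140858

d=-0.1409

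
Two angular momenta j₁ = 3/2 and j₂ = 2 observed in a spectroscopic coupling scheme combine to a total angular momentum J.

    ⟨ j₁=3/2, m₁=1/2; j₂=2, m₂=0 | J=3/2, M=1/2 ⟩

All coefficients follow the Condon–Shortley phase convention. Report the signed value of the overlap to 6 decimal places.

√[4·2!1!2!/6! · 2!1!2!2!2!1!] = √(16/45)
  +(−1)^0/∏(0,2,1,2,0,0)! = 1/4  (running 1/4)
  +(−1)^1/∏(1,1,0,1,1,1)! = -1  (running -3/4)
⟨..|..⟩ = √(16/45)·(-3/4) = -0.447214

−√(1/5) = -0.447214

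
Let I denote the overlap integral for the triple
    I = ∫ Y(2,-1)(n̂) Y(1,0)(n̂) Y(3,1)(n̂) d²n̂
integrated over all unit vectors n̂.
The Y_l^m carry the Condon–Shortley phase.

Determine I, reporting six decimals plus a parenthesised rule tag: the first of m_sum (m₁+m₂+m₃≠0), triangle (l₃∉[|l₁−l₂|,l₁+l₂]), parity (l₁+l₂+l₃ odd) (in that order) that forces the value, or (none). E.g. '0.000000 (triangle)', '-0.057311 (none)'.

-0.233597 (none)

m-sum 0 ✓  L=6 even ✓  1≤3≤3 ✓
Π(2lᵢ+1) = 5×3×7 = 105
triangle coeff Δ(2,1,3) = 1/105
Σ_t [0,0]: t=0:+1/4 = 1/4
(3j)²=3/35 [(2 1 3; 0 0 0)], sign=-1
Σ_t [0,0]: t=0:+1/6 = 1/6
(3j)²=8/105 [(2 1 3; -1 0 1)], sign=+1
⇒ 4πI² = 24/35
I = (-1)√(24/35/(4π)) = -0.23359668
No selection rule forces the value: the integral is nonzero (none).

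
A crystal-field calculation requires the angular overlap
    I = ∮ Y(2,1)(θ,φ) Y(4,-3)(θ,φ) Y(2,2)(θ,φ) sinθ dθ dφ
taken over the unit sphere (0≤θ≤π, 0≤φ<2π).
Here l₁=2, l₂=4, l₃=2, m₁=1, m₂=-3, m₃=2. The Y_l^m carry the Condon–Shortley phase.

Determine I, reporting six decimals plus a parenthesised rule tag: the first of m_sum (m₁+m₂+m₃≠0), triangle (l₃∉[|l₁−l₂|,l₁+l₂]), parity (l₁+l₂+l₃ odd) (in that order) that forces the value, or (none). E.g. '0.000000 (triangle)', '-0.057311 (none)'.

Checks pass: Σm=0; 8 even; l₃=2∈[2,6].
(2·2+1)(2·4+1)(2·2+1) = 225
Δ: 4! 0! 4! / 9! → 1/630
sum: t=2:+1/16 = 1/16
3j²(2 4 2; 0 0 0) = Δ·Π!·Σ² = 2/35  (sign +1)
sum: t=1:−1/144 = -1/144
3j²(2 4 2; 1 -3 2) = Δ·Π!·Σ² = 1/18  (sign -1)
combine: 4πI² = 225·2/35·1/18 = 5/7
take √, sign -1: I = -0.23841361
No selection rule forces the value: the integral is nonzero (none).

-0.238414 (none)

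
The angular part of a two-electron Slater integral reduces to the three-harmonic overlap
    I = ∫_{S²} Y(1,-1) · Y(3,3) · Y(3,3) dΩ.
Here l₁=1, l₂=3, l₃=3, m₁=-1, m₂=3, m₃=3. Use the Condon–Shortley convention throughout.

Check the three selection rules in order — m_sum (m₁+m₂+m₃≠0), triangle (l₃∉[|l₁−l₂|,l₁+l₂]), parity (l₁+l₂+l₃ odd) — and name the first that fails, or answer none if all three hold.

Σmᵢ = 5  ✗
l₃∈[|l₁−l₂|,l₁+l₂]=[2,4], have l₃=3
Σlᵢ = 7 ⇒ odd

m_sum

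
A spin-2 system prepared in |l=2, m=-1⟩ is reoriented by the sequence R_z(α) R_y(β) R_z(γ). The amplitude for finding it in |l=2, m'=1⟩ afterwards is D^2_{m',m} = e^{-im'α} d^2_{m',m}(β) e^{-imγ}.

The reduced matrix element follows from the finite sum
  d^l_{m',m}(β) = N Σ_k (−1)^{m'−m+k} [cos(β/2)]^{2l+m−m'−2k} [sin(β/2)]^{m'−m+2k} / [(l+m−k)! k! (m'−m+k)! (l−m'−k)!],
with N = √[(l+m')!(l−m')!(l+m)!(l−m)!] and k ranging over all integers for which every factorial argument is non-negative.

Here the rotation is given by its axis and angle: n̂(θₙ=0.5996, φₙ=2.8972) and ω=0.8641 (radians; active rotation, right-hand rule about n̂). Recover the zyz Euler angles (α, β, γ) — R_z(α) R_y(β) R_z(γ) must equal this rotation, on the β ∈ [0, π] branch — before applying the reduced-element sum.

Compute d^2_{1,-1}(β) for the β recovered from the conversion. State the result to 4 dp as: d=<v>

Axis–angle → zyz. n̂ = (sinθₙcosφₙ, sinθₙsinφₙ, cosθₙ) = (-0.547543, +0.136545, +0.825561), ω = 0.8641.
R = I cosω + sinω [n̂]ₓ + (1−cosω) n̂n̂ᵀ gives
  R = [+0.754459, -0.654067, -0.054672; +0.601631, +0.655863, +0.455943; -0.262360, -0.376883, +0.888328]
β = atan2(√(R₁₃²+R₂₃²), R₃₃) = 0.477105; α = atan2(R₂₃, R₁₃) mod 2π = 1.690136; γ = atan2(R₃₂, −R₃₁) mod 2π = 5.320514
d^2_{1,-1}(β=0.4771) via the finite sum:
With c≡cos(β/2)=0.971681 and s≡sin(β/2)=0.236296, N=[6·1·1·6]^{1/2}=6.000000
The bounds max(0,m−m')=0 and min(l+m,l−m')=1 give 2 terms
  k=0: (−1)^2·6.0000/(2)·0.9717^2·0.2363^2 = +0.158155
  k=1: (−1)^3·6.0000/(6)·0.9717^0·0.2363^4 = -0.003118
d^2_{1,-1}(0.4771) = +0.158155 -0.003118 = +0.155037

d=0.1550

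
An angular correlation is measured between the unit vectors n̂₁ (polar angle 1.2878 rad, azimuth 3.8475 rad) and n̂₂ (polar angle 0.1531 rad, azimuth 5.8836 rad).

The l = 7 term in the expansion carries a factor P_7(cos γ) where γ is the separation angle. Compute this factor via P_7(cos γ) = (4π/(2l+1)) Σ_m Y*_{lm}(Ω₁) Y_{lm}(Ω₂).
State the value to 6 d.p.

-0.294252

Addition theorem: P_7(cos γ) = (4π/15) Σ_m Y*_{lm}(Ω₁) Y_{lm}(Ω₂), m = −7…7:
  term(m=-7) = -0.00000 - 0.00000j   from Y*(Ω₁)=-0.08542 + 0.36654j, Y(Ω₂)=-0.00000 + 0.00000j
  term(m=-6) = 0.00001 + 0.00000j   from Y*(Ω₁)=-0.18799 - 0.36381j, Y(Ω₂)=-0.00002 + 0.00002j
  term(m=-5) = -0.00000 + 0.00000j   from Y*(Ω₁)=0.00378 + 0.00154j, Y(Ω₂)=-0.00015 + 0.00032j
  term(m=-4) = 0.00038 + 0.00126j   from Y*(Ω₁)=0.32870 - 0.10818j, Y(Ω₂)=-0.00010 + 0.00380j
  term(m=-3) = -0.00362 - 0.00064j   from Y*(Ω₁)=-0.06504 + 0.10681j, Y(Ω₂)=0.01069 + 0.02740j
  term(m=-2) = -0.02776 + 0.03726j   from Y*(Ω₁)=0.04651 + 0.29005j, Y(Ω₂)=0.11030 + 0.11338j
  term(m=-1) = -0.03965 - 0.07897j   from Y*(Ω₁)=-0.12697 - 0.10823j, Y(Ω₂)=0.48795 + 0.20606j
  term(m=+0) = -0.20995 + 0.00000j   from Y*(Ω₁)=-0.27550 + 0.00000j, Y(Ω₂)=0.76207 + 0.00000j
  term(m=+1) = -0.03965 + 0.07897j   from Y*(Ω₁)=0.12697 - 0.10823j, Y(Ω₂)=-0.48795 + 0.20606j
  term(m=+2) = -0.02776 - 0.03726j   from Y*(Ω₁)=0.04651 - 0.29005j, Y(Ω₂)=0.11030 - 0.11338j
  term(m=+3) = -0.00362 + 0.00064j   from Y*(Ω₁)=0.06504 + 0.10681j, Y(Ω₂)=-0.01069 + 0.02740j
  term(m=+4) = 0.00038 - 0.00126j   from Y*(Ω₁)=0.32870 + 0.10818j, Y(Ω₂)=-0.00010 - 0.00380j
  term(m=+5) = -0.00000 - 0.00000j   from Y*(Ω₁)=-0.00378 + 0.00154j, Y(Ω₂)=0.00015 + 0.00032j
  term(m=+6) = 0.00001 - 0.00000j   from Y*(Ω₁)=-0.18799 + 0.36381j, Y(Ω₂)=-0.00002 - 0.00002j
  term(m=+7) = -0.00000 + 0.00000j   from Y*(Ω₁)=0.08542 + 0.36654j, Y(Ω₂)=0.00000 + 0.00000j
Total Σ_m = -0.35124 - 0.00000j. Multiply by 0.837758: -0.29425 - 0.00000j. P_7(cos γ) = -0.294252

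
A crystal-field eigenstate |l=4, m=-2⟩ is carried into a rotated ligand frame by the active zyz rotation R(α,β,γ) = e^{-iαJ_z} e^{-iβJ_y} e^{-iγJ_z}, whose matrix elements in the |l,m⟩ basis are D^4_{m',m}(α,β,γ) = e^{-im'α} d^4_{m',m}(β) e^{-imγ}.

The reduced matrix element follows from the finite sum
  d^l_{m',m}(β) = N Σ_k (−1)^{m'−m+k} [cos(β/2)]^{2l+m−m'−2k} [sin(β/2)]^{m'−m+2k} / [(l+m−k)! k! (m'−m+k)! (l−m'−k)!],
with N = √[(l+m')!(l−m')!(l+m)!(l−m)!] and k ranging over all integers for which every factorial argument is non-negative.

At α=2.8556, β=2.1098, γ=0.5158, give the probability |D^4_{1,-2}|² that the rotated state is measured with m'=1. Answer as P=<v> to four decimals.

P=0.0431

Split into d^4_{1,-2}(β=2.1098) × two z-phases.
c=cos(2.109800/2)=0.493315, s=sin(2.109800/2)=0.869851; N=√[120·6·2·720]=1018.233765
k: max(0,(-2)−(1))=0 … min(4+(-2),4−(1))=2
  k=0: (−1)^3·1018.2338/(72)·0.4933^5·0.8699^3 = -0.271938
  k=1: (−1)^4·1018.2338/(48)·0.4933^3·0.8699^5 = +1.268243
  k=2: (−1)^5·1018.2338/(240)·0.4933^1·0.8699^7 = -0.788631
d^4_{1,-2}(2.1098) = -0.271938 +1.268243 -0.788631 = +0.207674
|D^4_{1,-2}|² = |d^4_{1,-2}(β)|² = (+0.207674)² = 0.043128 (the z-rotation phases have unit modulus)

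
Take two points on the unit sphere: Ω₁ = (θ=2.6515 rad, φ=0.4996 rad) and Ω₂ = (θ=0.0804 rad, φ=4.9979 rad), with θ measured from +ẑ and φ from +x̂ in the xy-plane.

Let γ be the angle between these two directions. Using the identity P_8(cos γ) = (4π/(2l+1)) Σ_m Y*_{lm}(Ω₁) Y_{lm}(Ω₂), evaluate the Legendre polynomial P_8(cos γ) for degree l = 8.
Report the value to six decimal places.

-0.398876

Addition theorem: P_8(cos γ) = (4π/17) Σ_m Y*_{lm}(Ω₁) Y_{lm}(Ω₂), m = −8…8:
  m=-8: (-0.00081 - 0.00094j) × (-0.00000 - 0.00000j) = -0.00000 + 0.00000j  (running Σ = -0.00000 + 0.00000j)
  m=-7: (0.00873 + 0.00324j) × (-0.00000 + 0.00000j) = -0.00000 + 0.00000j  (running Σ = -0.00000 + 0.00000j)
  m=-6: (-0.04326 + 0.00627j) × (0.00000 + 0.00000j) = -0.00000 - 0.00000j  (running Σ = -0.00000 - 0.00000j)
  m=-5: (0.11507 - 0.08632j) × (0.00003 + 0.00000j) = 0.00000 - 0.00000j  (running Σ = 0.00000 - 0.00000j)
  m=-4: (-0.13876 + 0.30448j) × (0.00023 - 0.00050j) = 0.00012 + 0.00014j  (running Σ = 0.00013 + 0.00014j)
  m=-3: (-0.03696 - 0.51251j) × (-0.00534 - 0.00463j) = -0.00217 + 0.00291j  (running Σ = -0.00205 + 0.00304j)
  m=-2: (0.21222 + 0.32993j) × (-0.05405 + 0.03472j) = -0.02293 - 0.01046j  (running Σ = -0.02497 - 0.00742j)
  m=-1: (0.12938 + 0.07062j) × (0.10542 + 0.35916j) = -0.01172 + 0.05391j  (running Σ = -0.03670 + 0.04650j)
  m=0: (-0.45192 + 0.00000j) × (1.03162 + 0.00000j) = -0.46621 + 0.00000j  (running Σ = -0.50291 + 0.04650j)
  m=1: (-0.12938 + 0.07062j) × (-0.10542 + 0.35916j) = -0.01172 - 0.05391j  (running Σ = -0.51463 - 0.00742j)
  m=2: (0.21222 - 0.32993j) × (-0.05405 - 0.03472j) = -0.02293 + 0.01046j  (running Σ = -0.53756 + 0.00304j)
  m=3: (0.03696 - 0.51251j) × (0.00534 - 0.00463j) = -0.00217 - 0.00291j  (running Σ = -0.53973 + 0.00014j)
  m=4: (-0.13876 - 0.30448j) × (0.00023 + 0.00050j) = 0.00012 - 0.00014j  (running Σ = -0.53961 - 0.00000j)
  m=5: (-0.11507 - 0.08632j) × (-0.00003 + 0.00000j) = 0.00000 + 0.00000j  (running Σ = -0.53961 - 0.00000j)
  m=6: (-0.04326 - 0.00627j) × (0.00000 - 0.00000j) = -0.00000 + 0.00000j  (running Σ = -0.53961 + 0.00000j)
  m=7: (-0.00873 + 0.00324j) × (0.00000 + 0.00000j) = -0.00000 - 0.00000j  (running Σ = -0.53961 + 0.00000j)
  m=8: (-0.00081 + 0.00094j) × (-0.00000 + 0.00000j) = -0.00000 - 0.00000j  (running Σ = -0.53961 + 0.00000j)
Total Σ_m = -0.53961 + 0.00000j. Multiply by 0.739198: -0.39888 + 0.00000j. P_8(cos γ) = -0.398876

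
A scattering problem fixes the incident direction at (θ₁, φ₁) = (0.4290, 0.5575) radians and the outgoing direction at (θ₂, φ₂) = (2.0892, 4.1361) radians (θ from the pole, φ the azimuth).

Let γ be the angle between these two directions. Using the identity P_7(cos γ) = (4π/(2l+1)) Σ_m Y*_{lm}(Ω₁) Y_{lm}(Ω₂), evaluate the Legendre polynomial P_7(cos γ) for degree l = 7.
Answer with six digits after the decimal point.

0.150289

Addition theorem: P_7(cos γ) = (4π/15) Σ_m Y*_{lm}(Ω₁) Y_{lm}(Ω₂), m = −7…7:
  m=-7: (-0.000780-0.000743i) × (-0.145243+0.117061i) = +0.000200+0.000017i  (running Σ = +0.000200+0.000017i)
  m=-6: (-0.008632-0.001780i) × (-0.378430-0.123789i) = +0.003046+0.001742i  (running Σ = +0.003246+0.001759i)
  m=-5: (-0.041790+0.015449i) × (-0.102282-0.384258i) = +0.010211+0.014478i  (running Σ = +0.013457+0.016237i)
  m=-4: (-0.094844+0.122406i) × (+0.026589-0.029451i) = +0.001083+0.006048i  (running Σ = +0.014540+0.022285i)
  m=-3: (-0.037361+0.366088i) × (-0.328236-0.052321i) = +0.031417-0.118208i  (running Σ = +0.045957-0.095924i)
  m=-2: (+0.236544+0.482521i) × (-0.080457-0.181031i) = +0.068320-0.081644i  (running Σ = +0.114277-0.177568i)
  m=-1: (+0.242185+0.150996i) × (-0.140762+0.216598i) = -0.066796+0.031202i  (running Σ = +0.047482-0.146365i)
  m=0: (-0.360942-0.000000i) × (-0.233918+0.000000i) = +0.084431+0.000000i  (running Σ = +0.131912-0.146365i)
  m=1: (-0.242185+0.150996i) × (+0.140762+0.216598i) = -0.066796-0.031202i  (running Σ = +0.065117-0.177568i)
  m=2: (+0.236544-0.482521i) × (-0.080457+0.181031i) = +0.068320+0.081644i  (running Σ = +0.133436-0.095924i)
  m=3: (+0.037361+0.366088i) × (+0.328236-0.052321i) = +0.031417+0.118208i  (running Σ = +0.164854+0.022285i)
  m=4: (-0.094844-0.122406i) × (+0.026589+0.029451i) = +0.001083-0.006048i  (running Σ = +0.165937+0.016237i)
  m=5: (+0.041790+0.015449i) × (+0.102282-0.384258i) = +0.010211-0.014478i  (running Σ = +0.176148+0.001759i)
  m=6: (-0.008632+0.001780i) × (-0.378430+0.123789i) = +0.003046-0.001742i  (running Σ = +0.179194+0.000017i)
  m=7: (+0.000780-0.000743i) × (+0.145243+0.117061i) = +0.000200-0.000017i  (running Σ = +0.179394-0.000000i)
Accumulated sum +0.179394-0.000000i; after 4π/(2l+1) scaling, +0.150289-0.000000i ⇒ P_7 = 0.150289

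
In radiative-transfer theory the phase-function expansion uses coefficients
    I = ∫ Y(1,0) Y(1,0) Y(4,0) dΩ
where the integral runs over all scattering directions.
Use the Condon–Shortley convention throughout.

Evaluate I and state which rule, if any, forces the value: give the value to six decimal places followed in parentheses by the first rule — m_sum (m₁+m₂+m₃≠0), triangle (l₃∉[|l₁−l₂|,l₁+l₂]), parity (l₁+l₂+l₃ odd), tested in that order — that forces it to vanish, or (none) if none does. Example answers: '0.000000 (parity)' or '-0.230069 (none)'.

0.000000 (triangle)

l₃=4 ∉ [0,2] — triangle fails ⇒ I = 0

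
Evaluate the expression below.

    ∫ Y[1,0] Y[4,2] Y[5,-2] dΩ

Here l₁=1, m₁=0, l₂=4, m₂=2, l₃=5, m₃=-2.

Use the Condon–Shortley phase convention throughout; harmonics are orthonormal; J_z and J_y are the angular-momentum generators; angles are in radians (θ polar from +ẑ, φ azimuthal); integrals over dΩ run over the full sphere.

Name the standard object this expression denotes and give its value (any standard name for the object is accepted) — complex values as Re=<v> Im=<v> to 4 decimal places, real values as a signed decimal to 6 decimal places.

This is a Gaunt coefficient — the integral of a triple product of spherical harmonics over the sphere.
Rules hold: Σm=0, L=10 even, 3≤5≤5.
N = 3·9·11 = 297
Δ = 0!·2!·8!/11! = 1/495
Racah Σ t=0..0: t=0:+1/576 = 1/576
⇒ 3j(1 4 5; 0 0 0)² = 5/99, sgn -1
Racah Σ t=0..0: t=0:+1/1440 = 1/1440
⇒ 3j(1 4 5; 0 2 -2)² = 7/165, sgn -1
4πI² = N·(3j₀)²·(3jₘ)² = 7/11
I = +1·√(0.636364/4π) = 0.22503380

Gaunt coefficient, +0.225034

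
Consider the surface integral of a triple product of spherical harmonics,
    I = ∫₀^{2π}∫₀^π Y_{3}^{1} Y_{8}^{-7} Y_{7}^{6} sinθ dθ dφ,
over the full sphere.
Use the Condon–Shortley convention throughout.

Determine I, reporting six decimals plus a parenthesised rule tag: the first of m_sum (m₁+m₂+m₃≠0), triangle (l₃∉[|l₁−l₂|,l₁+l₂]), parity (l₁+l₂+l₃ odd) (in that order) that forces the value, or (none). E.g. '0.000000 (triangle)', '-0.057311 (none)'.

Rules hold: Σm=0, L=18 even, 5≤7≤11.
N = 7·17·15 = 1785
Δ = 4!·2!·12!/19! = 1/5290740
Racah Σ t=1..3: t=1:−1/7257600 t=2:+1/2073600 t=3:−1/7257600 = 1/4838400
⇒ 3j(3 8 7; 0 0 0)² = 252/20995, sgn -1
Racah Σ t=0..1: t=0:+1/1916006400 t=1:−1/2874009600 = 1/5748019200
⇒ 3j(3 8 7; 1 -7 6)² = 13/5814, sgn -1
4πI² = N·(3j₀)²·(3jₘ)² = 294/6137
I = +1·√(0.0479061/4π) = 0.06174342
No selection rule forces the value: the integral is nonzero (none).

0.061743 (none)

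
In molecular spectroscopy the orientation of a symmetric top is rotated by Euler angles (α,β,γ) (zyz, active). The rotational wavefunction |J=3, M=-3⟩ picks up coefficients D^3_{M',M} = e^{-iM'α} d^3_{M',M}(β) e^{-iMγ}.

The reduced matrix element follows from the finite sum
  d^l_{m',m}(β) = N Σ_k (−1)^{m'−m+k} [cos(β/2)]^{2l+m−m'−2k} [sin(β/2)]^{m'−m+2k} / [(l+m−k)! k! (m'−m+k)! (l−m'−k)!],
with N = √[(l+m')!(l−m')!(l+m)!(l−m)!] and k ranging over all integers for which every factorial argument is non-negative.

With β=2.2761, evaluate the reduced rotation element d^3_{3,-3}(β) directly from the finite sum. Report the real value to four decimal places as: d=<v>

d=0.5597

d^3_{3,-3}(β=2.2761) via the finite sum:
With c≡cos(β/2)=0.419366 and s≡sin(β/2)=0.907817, N=[720·1·1·720]^{1/2}=720.000000
Admissible k: 0..0 (factorial args all ≥0)
  k=0: (−1)^6·720.0000/(720)·0.4194^0·0.9078^6 = +0.559746
d^3_{3,-3}(2.2761) = +0.559746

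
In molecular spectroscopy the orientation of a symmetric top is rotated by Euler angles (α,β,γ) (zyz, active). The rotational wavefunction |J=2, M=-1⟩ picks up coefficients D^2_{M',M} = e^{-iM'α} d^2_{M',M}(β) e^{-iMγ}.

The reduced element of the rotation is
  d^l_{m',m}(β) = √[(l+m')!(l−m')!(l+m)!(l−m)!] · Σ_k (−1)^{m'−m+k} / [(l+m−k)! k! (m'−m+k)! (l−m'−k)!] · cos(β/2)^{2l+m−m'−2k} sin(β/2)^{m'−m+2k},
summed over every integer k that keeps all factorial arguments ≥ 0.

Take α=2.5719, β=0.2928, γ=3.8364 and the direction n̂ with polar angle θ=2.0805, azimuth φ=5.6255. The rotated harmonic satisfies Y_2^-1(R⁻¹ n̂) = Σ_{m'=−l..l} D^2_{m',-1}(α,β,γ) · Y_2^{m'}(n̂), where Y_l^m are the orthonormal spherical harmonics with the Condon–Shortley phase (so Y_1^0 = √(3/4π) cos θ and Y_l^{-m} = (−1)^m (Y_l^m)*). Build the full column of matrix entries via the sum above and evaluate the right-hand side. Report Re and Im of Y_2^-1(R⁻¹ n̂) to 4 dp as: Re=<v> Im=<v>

Need the full column D^2_{m',-1} for m'=−2..2 at α=2.5719, β=0.2928, γ=3.8364.
cos(β/2)=0.989303, sin(β/2)=0.145878
d^2_{-2,-1}: single k=1 term ⇒ +0.282492;  D = -0.255032+0.121493i
d^2_{-1,-1}: k∈[0..1] ⇒ +0.957892 -0.062482 = +0.895410;  D = +0.888411+0.111737i
d^2_{0,-1}: k∈[0..1] ⇒ -0.345981 +0.007523 = -0.338458;  D = +0.259996+0.216693i
d^2_{1,-1}: k∈[0..1] ⇒ +0.062482 -0.000453 = +0.062029;  D = +0.018704+0.059142i
d^2_{2,-1}: single k=0 term ⇒ -0.006142;  D = -0.001599+0.005930i
Y_2^{m'}(θ=2.0805,φ=5.6255) and Σ D·Y over m':
  (-0.2550+0.1215i)·(+0.0744+0.2848i)  (+0.8884+0.1117i)·(-0.2604-0.2011i)  (+0.2600+0.2167i)·(-0.0901+0.0000i)  (+0.0187+0.0591i)·(+0.2604-0.2011i)  (-0.0016+0.0059i)·(+0.0744-0.2848i)
Y_2^-1(R⁻¹ n̂) = -0.267527-0.278370i

Re=-0.2675 Im=-0.2784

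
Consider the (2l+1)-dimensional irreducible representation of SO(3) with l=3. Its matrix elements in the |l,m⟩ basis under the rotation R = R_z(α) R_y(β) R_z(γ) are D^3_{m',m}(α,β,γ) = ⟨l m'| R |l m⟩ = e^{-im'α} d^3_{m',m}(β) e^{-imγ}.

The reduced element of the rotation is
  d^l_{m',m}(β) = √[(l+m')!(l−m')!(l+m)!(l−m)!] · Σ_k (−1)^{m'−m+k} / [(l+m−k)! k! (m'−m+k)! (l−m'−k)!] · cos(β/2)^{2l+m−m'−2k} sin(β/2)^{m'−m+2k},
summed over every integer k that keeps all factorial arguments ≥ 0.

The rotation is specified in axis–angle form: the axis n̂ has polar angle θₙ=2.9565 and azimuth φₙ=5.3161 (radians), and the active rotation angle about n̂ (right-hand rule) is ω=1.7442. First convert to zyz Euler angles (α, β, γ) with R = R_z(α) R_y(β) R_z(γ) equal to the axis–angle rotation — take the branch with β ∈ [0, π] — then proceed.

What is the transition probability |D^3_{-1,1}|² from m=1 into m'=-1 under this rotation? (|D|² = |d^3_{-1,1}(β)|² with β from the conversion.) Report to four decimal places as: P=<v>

Axis–angle → zyz. n̂ = (sinθₙcosφₙ, sinθₙsinφₙ, cosθₙ) = (+0.104478, -0.151506, -0.982919), ω = 1.7442.
R = I cosω + sinω [n̂]ₓ + (1−cosω) n̂n̂ᵀ gives
  R = [-0.159737, +0.949618, -0.269646; -0.986739, -0.145621, +0.071700; +0.028822, +0.277524, +0.960286]
β = atan2(√(R₁₃²+R₂₃²), R₃₃) = 0.282769; α = atan2(R₂₃, R₁₃) mod 2π = 2.881701; γ = atan2(R₃₂, −R₃₁) mod 2π = 1.674279
D^3_{-1,1}(2.8817,0.2828,1.6743) = e^{-i·-1·2.8817}·d^3_{-1,1}(0.2828)·e^{-i·1·1.6743}. Compute d first:
c=cos(0.282769/2)=0.990022, s=sin(0.282769/2)=0.140914; N=√[2·24·24·2]=48.000000
Admissible k: 2..4 (factorial args all ≥0)
  k=2: (−1)^0·48.0000/(8)·0.9900^4·0.1409^2 = +0.114456
  k=3: (−1)^1·48.0000/(6)·0.9900^2·0.1409^4 = -0.003092
  k=4: (−1)^2·48.0000/(48)·0.9900^0·0.1409^6 = +0.000008
d^3_{-1,1}(0.2828) = +0.114456 -0.003092 +0.000008 = +0.111372
|D^3_{-1,1}|² = |d^3_{-1,1}(β)|² = (+0.111372)² = 0.012404 (the z-rotation phases have unit modulus)

P=0.0124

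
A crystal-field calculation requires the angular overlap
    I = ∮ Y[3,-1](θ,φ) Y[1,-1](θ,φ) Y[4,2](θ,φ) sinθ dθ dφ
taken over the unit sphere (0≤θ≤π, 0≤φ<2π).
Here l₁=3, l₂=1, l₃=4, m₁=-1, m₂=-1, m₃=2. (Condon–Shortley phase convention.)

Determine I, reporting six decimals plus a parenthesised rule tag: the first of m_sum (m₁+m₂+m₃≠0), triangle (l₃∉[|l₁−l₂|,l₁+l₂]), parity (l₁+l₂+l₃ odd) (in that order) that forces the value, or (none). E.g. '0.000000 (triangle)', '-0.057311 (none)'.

Checks pass: Σm=0; 8 even; l₃=4∈[2,4].
(2·3+1)(2·1+1)(2·4+1) = 189
Δ: 0! 6! 2! / 9! → 1/252
sum: t=0:+1/36 = 1/36
3j²(3 1 4; 0 0 0) = Δ·Π!·Σ² = 4/63  (sign +1)
sum: t=0:+1/96 = 1/96
3j²(3 1 4; -1 -1 2) = Δ·Π!·Σ² = 5/84  (sign +1)
combine: 4πI² = 189·4/63·5/84 = 5/7
take √, sign +1: I = 0.23841361
No selection rule forces the value: the integral is nonzero (none).

0.238414 (none)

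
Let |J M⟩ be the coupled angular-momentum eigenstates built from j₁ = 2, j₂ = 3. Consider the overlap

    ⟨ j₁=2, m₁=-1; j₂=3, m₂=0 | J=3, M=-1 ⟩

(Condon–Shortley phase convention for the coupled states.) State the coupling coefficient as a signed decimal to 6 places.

-0.182574

√[7·2!2!4!/9! · 1!3!3!3!2!4!] = √(96/5)
  +(−1)^1/∏(1,1,2,2,0,2)! = -1/8  (running -1/8)
  +(−1)^2/∏(2,0,1,1,1,3)! = 1/12  (running -1/24)
⟨..|..⟩ = √(96/5)·(-1/24) = -0.182574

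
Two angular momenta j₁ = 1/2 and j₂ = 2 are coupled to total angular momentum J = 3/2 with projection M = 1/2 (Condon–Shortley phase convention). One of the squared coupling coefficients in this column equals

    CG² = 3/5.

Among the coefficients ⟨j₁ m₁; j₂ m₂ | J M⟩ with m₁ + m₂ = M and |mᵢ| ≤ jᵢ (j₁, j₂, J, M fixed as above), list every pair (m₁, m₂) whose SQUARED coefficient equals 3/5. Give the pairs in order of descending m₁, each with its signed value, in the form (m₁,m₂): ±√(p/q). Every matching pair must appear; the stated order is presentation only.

(-1/2,1): −√(3/5)

Admissible pairs with m₁+m₂ = M = 1/2: (-1/2,1), (1/2,0)
  (m₁,m₂)=(1/2,0): CG² = 2/5, CG = +√(2/5)
  (m₁,m₂)=(-1/2,1): CG² = 3/5, CG = −√(3/5)   ← matches the target
Pairs with CG² = 3/5: (-1/2,1): −√(3/5)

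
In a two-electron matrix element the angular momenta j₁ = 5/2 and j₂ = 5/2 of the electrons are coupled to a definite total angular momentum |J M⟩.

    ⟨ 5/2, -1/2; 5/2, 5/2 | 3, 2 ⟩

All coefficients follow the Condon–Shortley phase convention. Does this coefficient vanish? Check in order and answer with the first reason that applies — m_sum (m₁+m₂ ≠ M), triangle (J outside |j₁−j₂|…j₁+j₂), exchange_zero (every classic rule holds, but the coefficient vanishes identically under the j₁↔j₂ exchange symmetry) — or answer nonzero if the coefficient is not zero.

nonzero

m-sum: m₁+m₂ = -1/2+5/2 = 2, M = 2  ✓
triangle: |j₁−j₂| = 0 ≤ J = 3 ≤ j₁+j₂ = 5  ✓
exchange: j₁≠j₂ or m₁≠m₂ — the exchange symmetry imposes no constraint here
value check: CG = +√(5/12) = +0.645497 ≠ 0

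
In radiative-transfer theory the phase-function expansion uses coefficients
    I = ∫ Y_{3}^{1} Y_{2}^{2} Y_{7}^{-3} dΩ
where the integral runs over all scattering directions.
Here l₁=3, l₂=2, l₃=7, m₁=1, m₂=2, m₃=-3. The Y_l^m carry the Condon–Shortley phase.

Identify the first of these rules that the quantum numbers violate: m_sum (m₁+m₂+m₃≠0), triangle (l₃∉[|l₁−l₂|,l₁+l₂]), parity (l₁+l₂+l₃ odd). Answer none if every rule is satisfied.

triangle

Σmᵢ = 0  ✓
l₃∈[|l₁−l₂|,l₁+l₂]=[1,5] required, l₃=7 fails  ✗
Σlᵢ = 12 ⇒ even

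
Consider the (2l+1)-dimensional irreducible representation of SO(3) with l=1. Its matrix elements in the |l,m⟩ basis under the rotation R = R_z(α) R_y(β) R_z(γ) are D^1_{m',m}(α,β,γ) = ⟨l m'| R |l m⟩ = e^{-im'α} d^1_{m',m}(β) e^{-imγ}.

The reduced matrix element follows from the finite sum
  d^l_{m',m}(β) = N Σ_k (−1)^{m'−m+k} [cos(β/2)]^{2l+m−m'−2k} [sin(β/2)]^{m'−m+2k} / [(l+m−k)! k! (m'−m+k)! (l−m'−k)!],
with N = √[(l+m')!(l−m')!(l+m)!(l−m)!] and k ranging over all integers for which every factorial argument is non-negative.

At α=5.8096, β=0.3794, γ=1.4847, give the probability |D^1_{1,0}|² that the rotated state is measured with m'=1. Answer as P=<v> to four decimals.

P=0.0686

First d^1_{1,0}(β=0.3794), then the phase factors e^{-i(1)α} and e^{-i(0)γ}:
Half-angle: c=0.982061, s=0.188564. N=√(2·1·1·1)=1.414214
k: max(0,(0)−(1))=0 … min(1+(0),1−(1))=0
  k=0: (−1)^1·1.4142/(1)·0.9821^1·0.1886^1 = -0.261886
d^1_{1,0}(0.3794) = -0.261886
|D^1_{1,0}|² = |d^1_{1,0}(β)|² = (-0.261886)² = 0.068584 (the z-rotation phases have unit modulus)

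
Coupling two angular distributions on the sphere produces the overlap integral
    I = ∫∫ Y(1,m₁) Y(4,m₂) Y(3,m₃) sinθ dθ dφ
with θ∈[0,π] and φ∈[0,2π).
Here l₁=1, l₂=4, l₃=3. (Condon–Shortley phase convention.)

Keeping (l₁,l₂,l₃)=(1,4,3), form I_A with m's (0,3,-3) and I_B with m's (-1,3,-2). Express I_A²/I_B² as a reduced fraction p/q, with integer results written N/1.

Same 1,4,3: normalisation and zero-m 3j drop out of the ratio.
A: Δ: 2! 0! 6! / 9! → 1/252; sum: t=1:−1/720 = -1/720; 3j²(1 4 3; 0 3 -3) = Δ·Π!·Σ² = 1/36  (sign -1)
B: Δ: 2! 0! 6! / 9! → 1/252; sum: t=2:+1/240 = 1/240; 3j²(1 4 3; -1 3 -2) = Δ·Π!·Σ² = 1/12  (sign -1)
I_A²/I_B² = (1/36)/(1/12) = 1/3

1/3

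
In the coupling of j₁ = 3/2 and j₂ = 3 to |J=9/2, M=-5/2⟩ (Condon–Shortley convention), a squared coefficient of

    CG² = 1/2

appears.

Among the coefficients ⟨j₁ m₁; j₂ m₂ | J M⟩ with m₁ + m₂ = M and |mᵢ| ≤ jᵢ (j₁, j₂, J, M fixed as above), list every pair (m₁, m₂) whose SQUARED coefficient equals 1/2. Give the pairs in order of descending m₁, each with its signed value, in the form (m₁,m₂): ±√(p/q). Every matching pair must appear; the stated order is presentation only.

Admissible pairs with m₁+m₂ = M = -5/2: (-3/2,-1), (-1/2,-2), (1/2,-3)
  (m₁,m₂)=(1/2,-3): CG² = 1/12, CG = +√(1/12)
  (m₁,m₂)=(-1/2,-2): CG² = 1/2, CG = +√(1/2)   ← matches the target
  (m₁,m₂)=(-3/2,-1): CG² = 5/12, CG = +√(5/12)
Pairs with CG² = 1/2: (-1/2,-2): +√(1/2)

(-1/2,-2): +√(1/2)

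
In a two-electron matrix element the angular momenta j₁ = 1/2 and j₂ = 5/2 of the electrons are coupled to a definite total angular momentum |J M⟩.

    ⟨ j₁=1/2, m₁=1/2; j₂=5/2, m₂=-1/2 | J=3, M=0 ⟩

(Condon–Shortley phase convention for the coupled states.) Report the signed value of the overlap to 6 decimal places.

+√(1/2) = +0.707107

triangle: 0!×1!×5!/7! = 120/5040
(j±m)!: 1!×0!×2!×3!×3!×3! = 432
prefactor² = (2J+1)×Δ×N² = 72
  k=0: +1/(0!×0!×0!×2!×1!×3!) = 1/12
Σ = 1/12  ⇒  CG² = 72×(1/12)² = 1/2
CG = +√(1/2) = +0.707107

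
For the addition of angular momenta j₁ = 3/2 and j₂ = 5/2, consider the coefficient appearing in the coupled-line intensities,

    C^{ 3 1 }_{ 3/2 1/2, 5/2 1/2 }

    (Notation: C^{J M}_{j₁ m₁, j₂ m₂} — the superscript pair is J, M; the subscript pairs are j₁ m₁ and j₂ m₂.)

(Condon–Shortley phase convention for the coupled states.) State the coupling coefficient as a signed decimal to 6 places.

+0.129099  (= +√(1/60))

j₁+j₂−J=1  J+j₁−j₂=2  J−j₁+j₂=4  j₁+j₂+J+1=8
(j₁±m₁, j₂±m₂, J±M) = (2,1,3,2,4,2)
P² = 48/5
sum k=0..1:
  [0] +1/6 = 1/6
  [1] −1/8 = -1/8
S = 1/24
C² = P²·S² = 1/60 ; C = +0.129099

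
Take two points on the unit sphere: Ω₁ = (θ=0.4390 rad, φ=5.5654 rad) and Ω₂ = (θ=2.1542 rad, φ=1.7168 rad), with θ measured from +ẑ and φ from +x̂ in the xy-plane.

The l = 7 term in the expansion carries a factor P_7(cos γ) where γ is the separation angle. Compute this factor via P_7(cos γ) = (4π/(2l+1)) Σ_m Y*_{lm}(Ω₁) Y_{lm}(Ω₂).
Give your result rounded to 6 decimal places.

0.110184

Term-by-term m-sum for l=7 (normalisation 4π/15 = 0.837758):
  m=-7: (0.00038 + 0.00119j) × (0.12033 + 0.07357j) = -0.00004 + 0.00017j  (running Σ = -0.00004 + 0.00017j)
  m=-6: (-0.00394 + 0.00917j) × (0.22299 - 0.26757j) = 0.00158 + 0.00310j  (running Σ = 0.00153 + 0.00327j)
  m=-5: (-0.04429 + 0.02125j) × (-0.29179 - 0.32605j) = 0.01985 + 0.00824j  (running Σ = 0.02139 + 0.01151j)
  m=-4: (-0.15985 - 0.04432j) × (-0.15461 + 0.10219j) = 0.02924 - 0.00948j  (running Σ = 0.05063 + 0.00203j)
  m=-3: (-0.20995 - 0.31867j) × (-0.10529 - 0.22481j) = -0.04953 + 0.08075j  (running Σ = 0.00110 + 0.08278j)
  m=-2: (0.07199 - 0.52913j) × (-0.29965 + 0.09007j) = 0.02609 + 0.16504j  (running Σ = 0.02718 + 0.24782j)
  m=-1: (0.18969 - 0.16563j) × (-0.01840 - 0.12511j) = -0.02421 - 0.02069j  (running Σ = 0.00297 + 0.22713j)
  m=0: (-0.38105 + 0.00000j) × (-0.32956 + 0.00000j) = 0.12558 + 0.00000j  (running Σ = 0.12855 + 0.22713j)
  m=1: (-0.18969 - 0.16563j) × (0.01840 - 0.12511j) = -0.02421 + 0.02069j  (running Σ = 0.10434 + 0.24782j)
  m=2: (0.07199 + 0.52913j) × (-0.29965 - 0.09007j) = 0.02609 - 0.16504j  (running Σ = 0.13043 + 0.08278j)
  m=3: (0.20995 - 0.31867j) × (0.10529 - 0.22481j) = -0.04953 - 0.08075j  (running Σ = 0.08089 + 0.00203j)
  m=4: (-0.15985 + 0.04432j) × (-0.15461 - 0.10219j) = 0.02924 + 0.00948j  (running Σ = 0.11014 + 0.01151j)
  m=5: (0.04429 + 0.02125j) × (0.29179 - 0.32605j) = 0.01985 - 0.00824j  (running Σ = 0.12999 + 0.00327j)
  m=6: (-0.00394 - 0.00917j) × (0.22299 + 0.26757j) = 0.00158 - 0.00310j  (running Σ = 0.13156 + 0.00017j)
  m=7: (-0.00038 + 0.00119j) × (-0.12033 + 0.07357j) = -0.00004 - 0.00017j  (running Σ = 0.13152 - 0.00000j)
Total Σ_m = 0.13152 - 0.00000j. Multiply by 0.837758: 0.11018 - 0.00000j. P_7(cos γ) = 0.110184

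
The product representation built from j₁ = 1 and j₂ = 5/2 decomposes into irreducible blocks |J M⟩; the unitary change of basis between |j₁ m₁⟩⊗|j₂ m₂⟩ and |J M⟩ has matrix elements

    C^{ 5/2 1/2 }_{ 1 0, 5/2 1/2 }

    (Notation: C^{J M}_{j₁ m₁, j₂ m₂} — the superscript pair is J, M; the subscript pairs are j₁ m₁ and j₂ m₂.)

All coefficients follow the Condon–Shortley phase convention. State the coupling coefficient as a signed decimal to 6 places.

√[6·1!1!4!/7! · 1!1!3!2!3!2!] = √(144/35)
  +(−1)^0/∏(0,1,1,3,0,1)! = 1/6  (running 1/6)
  +(−1)^1/∏(1,0,0,2,1,2)! = -1/4  (running -1/12)
⟨..|..⟩ = √(144/35)·(-1/12) = -0.169031

-0.169031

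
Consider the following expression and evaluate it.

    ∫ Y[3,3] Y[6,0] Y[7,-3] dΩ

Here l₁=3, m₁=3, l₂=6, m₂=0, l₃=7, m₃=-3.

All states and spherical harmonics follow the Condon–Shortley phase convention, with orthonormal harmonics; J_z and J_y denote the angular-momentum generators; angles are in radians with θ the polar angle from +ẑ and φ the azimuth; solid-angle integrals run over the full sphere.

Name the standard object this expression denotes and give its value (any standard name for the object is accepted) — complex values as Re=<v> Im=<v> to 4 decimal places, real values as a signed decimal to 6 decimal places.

This is a Gaunt coefficient — the integral of a triple product of spherical harmonics over the sphere.
Checks pass: Σm=0; 16 even; l₃=7∈[3,9].
(2·3+1)(2·6+1)(2·7+1) = 1365
Δ: 2! 4! 10! / 17! → 1/2042040
sum: t=0:+1/207360 t=1:−1/57600 t=2:+1/207360 = -1/129600
3j²(3 6 7; 0 0 0) = Δ·Π!·Σ² = 168/12155  (sign +1)
sum: t=0:+1/829440 = 1/829440
3j²(3 6 7; 3 0 -3) = Δ·Π!·Σ² = 225/9724  (sign +1)
combine: 4πI² = 1365·168/12155·225/9724 = 198450/454597
take √, sign +1: I = 0.18638345

Gaunt coefficient, +0.186383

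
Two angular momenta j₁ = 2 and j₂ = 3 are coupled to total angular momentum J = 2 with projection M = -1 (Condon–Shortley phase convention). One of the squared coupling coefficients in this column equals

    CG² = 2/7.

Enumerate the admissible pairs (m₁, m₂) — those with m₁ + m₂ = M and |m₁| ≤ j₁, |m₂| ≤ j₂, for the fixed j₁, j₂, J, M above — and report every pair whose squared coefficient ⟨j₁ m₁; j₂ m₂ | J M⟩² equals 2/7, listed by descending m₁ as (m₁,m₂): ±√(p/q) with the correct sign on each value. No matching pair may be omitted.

(-1,0): +√(2/7)

Admissible pairs with m₁+m₂ = M = -1: (-2,1), (-1,0), (0,-1), (1,-2), (2,-3)
  (m₁,m₂)=(2,-3): CG² = 5/14, CG = +√(5/14)
  (m₁,m₂)=(1,-2): CG² = 0/1, CG = 0
  (m₁,m₂)=(0,-1): CG² = 1/7, CG = −√(1/7)
  (m₁,m₂)=(-1,0): CG² = 2/7, CG = +√(2/7)   ← matches the target
  (m₁,m₂)=(-2,1): CG² = 3/14, CG = −√(3/14)
Pairs with CG² = 2/7: (-1,0): +√(2/7)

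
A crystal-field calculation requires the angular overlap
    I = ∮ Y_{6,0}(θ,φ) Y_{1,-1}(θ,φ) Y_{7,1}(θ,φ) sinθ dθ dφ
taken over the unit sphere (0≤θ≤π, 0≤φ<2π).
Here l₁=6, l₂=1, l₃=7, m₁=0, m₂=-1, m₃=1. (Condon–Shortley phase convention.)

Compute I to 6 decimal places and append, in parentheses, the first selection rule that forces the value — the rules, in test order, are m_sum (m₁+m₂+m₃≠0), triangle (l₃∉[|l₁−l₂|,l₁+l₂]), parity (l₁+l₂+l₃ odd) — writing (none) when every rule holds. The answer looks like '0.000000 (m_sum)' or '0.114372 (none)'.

m-sum 0 ✓  L=14 even ✓  5≤7≤7 ✓
Π(2lᵢ+1) = 13×3×15 = 585
triangle coeff Δ(6,1,7) = 1/1365
Σ_t [0,0]: t=0:+1/518400 = 1/518400
(3j)²=7/195 [(6 1 7; 0 0 0)], sign=-1
Σ_t [0,0]: t=0:+1/1036800 = 1/1036800
(3j)²=4/195 [(6 1 7; 0 -1 1)], sign=+1
⇒ 4πI² = 28/65
I = (-1)√(28/65/(4π)) = -0.18514731
No selection rule forces the value: the integral is nonzero (none).

-0.185147 (none)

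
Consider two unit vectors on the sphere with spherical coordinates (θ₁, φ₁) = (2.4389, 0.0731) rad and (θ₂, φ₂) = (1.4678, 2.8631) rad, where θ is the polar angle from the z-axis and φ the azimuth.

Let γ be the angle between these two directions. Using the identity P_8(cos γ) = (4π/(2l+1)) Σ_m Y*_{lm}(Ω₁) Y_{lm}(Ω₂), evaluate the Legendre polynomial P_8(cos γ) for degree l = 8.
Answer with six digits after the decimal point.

Term-by-term m-sum for l=8 (normalisation 4π/17 = 0.739198):
  term(m=-8) = (-0.007333, 0.002502)   from Y*(Ω₁)=(0.013079, 0.008659), Y(Ω₂)=(-0.301751, 0.391102)
  term(m=-7) = (-0.011761, 0.009519)   from Y*(Ω₁)=(-0.064596, -0.036277), Y(Ω₂)=(0.075499, -0.189767)
  term(m=-6) = (0.033393, -0.055864)   from Y*(Ω₁)=(0.192063, 0.090091), Y(Ω₂)=(0.030677, -0.305255)
  term(m=-5) = (0.017270, -0.091189)   from Y*(Ω₁)=(-0.374707, -0.143399), Y(Ω₂)=(0.041035, 0.227658)
  term(m=-4) = (0.018514, 0.111581)   from Y*(Ω₁)=(0.446506, 0.134411), Y(Ω₂)=(0.106994, 0.217689)
  term(m=-3) = (0.023229, 0.040948)   from Y*(Ω₁)=(-0.190472, -0.042453), Y(Ω₂)=(-0.161834, -0.178913)
  term(m=-2) = (0.044556, 0.037772)   from Y*(Ω₁)=(-0.271492, -0.039977), Y(Ω₂)=(-0.180685, -0.112523)
  term(m=-1) = (0.079143, 0.029032)   from Y*(Ω₁)=(0.343483, 0.025153), Y(Ω₂)=(0.235341, 0.067289)
  term(m=+0) = (0.035630, 0.000000)   from Y*(Ω₁)=(0.174730, -0.000000), Y(Ω₂)=(0.203917, 0.000000)
  term(m=+1) = (0.079143, -0.029032)   from Y*(Ω₁)=(-0.343483, 0.025153), Y(Ω₂)=(-0.235341, 0.067289)
  term(m=+2) = (0.044556, -0.037772)   from Y*(Ω₁)=(-0.271492, 0.039977), Y(Ω₂)=(-0.180685, 0.112523)
  term(m=+3) = (0.023229, -0.040948)   from Y*(Ω₁)=(0.190472, -0.042453), Y(Ω₂)=(0.161834, -0.178913)
  term(m=+4) = (0.018514, -0.111581)   from Y*(Ω₁)=(0.446506, -0.134411), Y(Ω₂)=(0.106994, -0.217689)
  term(m=+5) = (0.017270, 0.091189)   from Y*(Ω₁)=(0.374707, -0.143399), Y(Ω₂)=(-0.041035, 0.227658)
  term(m=+6) = (0.033393, 0.055864)   from Y*(Ω₁)=(0.192063, -0.090091), Y(Ω₂)=(0.030677, 0.305255)
  term(m=+7) = (-0.011761, -0.009519)   from Y*(Ω₁)=(0.064596, -0.036277), Y(Ω₂)=(-0.075499, -0.189767)
  term(m=+8) = (-0.007333, -0.002502)   from Y*(Ω₁)=(0.013079, -0.008659), Y(Ω₂)=(-0.301751, -0.391102)
Σ over m = (0.429651, 0.000000); ×(4π/17) → (0.317598, 0.000000). Real part: 0.317598

0.317598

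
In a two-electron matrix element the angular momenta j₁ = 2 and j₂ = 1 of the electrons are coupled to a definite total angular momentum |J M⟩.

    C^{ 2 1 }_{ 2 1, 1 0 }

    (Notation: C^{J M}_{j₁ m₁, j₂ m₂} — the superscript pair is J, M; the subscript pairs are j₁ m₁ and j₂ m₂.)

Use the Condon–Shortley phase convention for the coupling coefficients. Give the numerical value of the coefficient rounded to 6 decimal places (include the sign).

j₁+j₂−J=1  J+j₁−j₂=3  J−j₁+j₂=1  j₁+j₂+J+1=6
(j₁±m₁, j₂±m₂, J±M) = (3,1,1,1,3,1)
P² = 3/2
sum k=0..1:
  [0] +1/2 = 1/2
  [1] −1/6 = -1/6
S = 1/3
C² = P²·S² = 1/6 ; C = +0.408248

+√(1/6) ≈ +0.408248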